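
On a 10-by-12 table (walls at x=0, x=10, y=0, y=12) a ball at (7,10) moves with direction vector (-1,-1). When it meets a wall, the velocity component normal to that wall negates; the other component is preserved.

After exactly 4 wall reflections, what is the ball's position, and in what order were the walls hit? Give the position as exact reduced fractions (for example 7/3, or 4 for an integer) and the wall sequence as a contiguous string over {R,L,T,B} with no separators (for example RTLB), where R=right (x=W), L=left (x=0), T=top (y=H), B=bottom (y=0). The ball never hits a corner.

1. t=7 → L at (0,3); v=(1,-1)
2. t=3 → B at (3,0); v=(1,1)
3. t=7 → R at (10,7); v=(-1,1)
4. t=5 → T at (5,12); v=(-1,-1)

Final position: (5,12)
Wall sequence: LBRT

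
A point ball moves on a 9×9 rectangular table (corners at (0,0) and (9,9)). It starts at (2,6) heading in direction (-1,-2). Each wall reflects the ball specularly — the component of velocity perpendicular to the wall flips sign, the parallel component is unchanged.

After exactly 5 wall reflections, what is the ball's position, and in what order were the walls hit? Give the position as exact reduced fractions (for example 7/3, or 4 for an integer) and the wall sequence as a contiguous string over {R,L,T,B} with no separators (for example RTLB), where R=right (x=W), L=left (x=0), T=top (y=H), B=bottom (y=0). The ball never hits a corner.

1. t=2 → L at (0,2); v=(1,-2)
2. t=1 → B at (1,0); v=(1,2)
3. t=9/2 → T at (11/2,9); v=(1,-2)
4. t=7/2 → R at (9,2); v=(-1,-2)
5. t=1 → B at (8,0); v=(-1,2)

Final position: (8,0)
Wall sequence: LBTRB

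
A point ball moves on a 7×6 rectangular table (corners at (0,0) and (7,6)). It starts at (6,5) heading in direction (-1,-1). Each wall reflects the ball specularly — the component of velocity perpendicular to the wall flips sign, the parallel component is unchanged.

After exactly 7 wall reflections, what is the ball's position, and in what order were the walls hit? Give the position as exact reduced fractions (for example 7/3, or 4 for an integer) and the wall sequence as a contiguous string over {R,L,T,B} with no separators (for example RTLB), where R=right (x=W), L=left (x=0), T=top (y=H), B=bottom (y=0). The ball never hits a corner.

1. t=5 → B at (1,0); v=(-1,1)
2. t=1 → L at (0,1); v=(1,1)
3. t=5 → T at (5,6); v=(1,-1)
4. t=2 → R at (7,4); v=(-1,-1)
5. t=4 → B at (3,0); v=(-1,1)
6. t=3 → L at (0,3); v=(1,1)
7. t=3 → T at (3,6); v=(1,-1)

Final position: (3,6)
Wall sequence: BLTRBLT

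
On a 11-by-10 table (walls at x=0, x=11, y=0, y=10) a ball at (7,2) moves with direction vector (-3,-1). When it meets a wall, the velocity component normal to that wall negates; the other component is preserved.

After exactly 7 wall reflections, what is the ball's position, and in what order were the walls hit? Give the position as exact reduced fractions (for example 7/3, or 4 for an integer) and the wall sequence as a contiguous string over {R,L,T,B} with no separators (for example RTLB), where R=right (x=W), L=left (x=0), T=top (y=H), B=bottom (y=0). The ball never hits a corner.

Final position: (0,5)
Wall sequence: BLRLTRL

1. t=2 → B at (1,0); v=(-3,1)
2. t=1/3 → L at (0,1/3); v=(3,1)
3. t=11/3 → R at (11,4); v=(-3,1)
4. t=11/3 → L at (0,23/3); v=(3,1)
5. t=7/3 → T at (7,10); v=(3,-1)
6. t=4/3 → R at (11,26/3); v=(-3,-1)
7. t=11/3 → L at (0,5); v=(3,-1)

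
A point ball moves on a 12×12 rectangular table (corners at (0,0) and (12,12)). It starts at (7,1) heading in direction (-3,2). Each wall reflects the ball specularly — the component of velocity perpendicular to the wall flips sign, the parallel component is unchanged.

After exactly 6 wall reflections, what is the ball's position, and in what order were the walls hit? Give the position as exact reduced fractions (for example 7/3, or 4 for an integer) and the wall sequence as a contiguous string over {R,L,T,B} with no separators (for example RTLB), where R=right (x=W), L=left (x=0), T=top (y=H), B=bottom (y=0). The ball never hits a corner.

1. t=7/3 → L at (0,17/3); v=(3,2)
2. t=19/6 → T at (19/2,12); v=(3,-2)
3. t=5/6 → R at (12,31/3); v=(-3,-2)
4. t=4 → L at (0,7/3); v=(3,-2)
5. t=7/6 → B at (7/2,0); v=(3,2)
6. t=17/6 → R at (12,17/3); v=(-3,2)

Final position: (12,17/3)
Wall sequence: LTRLBR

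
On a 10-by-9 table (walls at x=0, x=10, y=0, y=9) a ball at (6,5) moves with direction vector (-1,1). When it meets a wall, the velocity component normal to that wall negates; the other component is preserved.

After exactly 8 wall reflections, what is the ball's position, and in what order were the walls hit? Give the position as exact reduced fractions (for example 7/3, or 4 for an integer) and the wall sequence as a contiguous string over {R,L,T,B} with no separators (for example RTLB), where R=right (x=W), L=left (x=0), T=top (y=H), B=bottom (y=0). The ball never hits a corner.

1. t=4 → T at (2,9); v=(-1,-1)
2. t=2 → L at (0,7); v=(1,-1)
3. t=7 → B at (7,0); v=(1,1)
4. t=3 → R at (10,3); v=(-1,1)
5. t=6 → T at (4,9); v=(-1,-1)
6. t=4 → L at (0,5); v=(1,-1)
7. t=5 → B at (5,0); v=(1,1)
8. t=5 → R at (10,5); v=(-1,1)

Final position: (10,5)
Wall sequence: TLBRTLBR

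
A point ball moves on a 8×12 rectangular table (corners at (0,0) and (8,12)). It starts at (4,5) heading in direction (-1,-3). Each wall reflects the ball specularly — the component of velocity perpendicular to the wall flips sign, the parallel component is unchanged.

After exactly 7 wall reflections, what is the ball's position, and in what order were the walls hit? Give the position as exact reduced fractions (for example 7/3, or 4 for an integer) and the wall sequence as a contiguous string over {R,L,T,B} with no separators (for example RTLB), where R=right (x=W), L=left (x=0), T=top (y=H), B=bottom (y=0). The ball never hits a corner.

1. t=5/3 → B at (7/3,0); v=(-1,3)
2. t=7/3 → L at (0,7); v=(1,3)
3. t=5/3 → T at (5/3,12); v=(1,-3)
4. t=4 → B at (17/3,0); v=(1,3)
5. t=7/3 → R at (8,7); v=(-1,3)
6. t=5/3 → T at (19/3,12); v=(-1,-3)
7. t=4 → B at (7/3,0); v=(-1,3)

Final position: (7/3,0)
Wall sequence: BLTBRTB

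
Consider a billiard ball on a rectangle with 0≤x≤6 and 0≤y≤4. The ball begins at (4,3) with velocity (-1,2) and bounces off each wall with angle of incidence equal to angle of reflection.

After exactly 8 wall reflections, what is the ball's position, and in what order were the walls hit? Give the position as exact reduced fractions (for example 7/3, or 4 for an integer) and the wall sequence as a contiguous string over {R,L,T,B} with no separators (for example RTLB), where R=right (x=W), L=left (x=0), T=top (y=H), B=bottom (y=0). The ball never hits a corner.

Final position: (11/2,0)
Wall sequence: TBLTBTRB

1. t=1/2 → T at (7/2,4); v=(-1,-2)
2. t=2 → B at (3/2,0); v=(-1,2)
3. t=3/2 → L at (0,3); v=(1,2)
4. t=1/2 → T at (1/2,4); v=(1,-2)
5. t=2 → B at (5/2,0); v=(1,2)
6. t=2 → T at (9/2,4); v=(1,-2)
7. t=3/2 → R at (6,1); v=(-1,-2)
8. t=1/2 → B at (11/2,0); v=(-1,2)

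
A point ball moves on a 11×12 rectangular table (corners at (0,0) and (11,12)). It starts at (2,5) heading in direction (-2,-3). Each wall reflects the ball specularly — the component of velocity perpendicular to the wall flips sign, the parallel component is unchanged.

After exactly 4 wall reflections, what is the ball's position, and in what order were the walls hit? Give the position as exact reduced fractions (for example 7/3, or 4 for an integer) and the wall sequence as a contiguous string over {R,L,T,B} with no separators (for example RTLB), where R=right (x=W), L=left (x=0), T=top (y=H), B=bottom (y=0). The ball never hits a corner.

Final position: (11,19/2)
Wall sequence: LBTR

1. t=1 → L at (0,2); v=(2,-3)
2. t=2/3 → B at (4/3,0); v=(2,3)
3. t=4 → T at (28/3,12); v=(2,-3)
4. t=5/6 → R at (11,19/2); v=(-2,-3)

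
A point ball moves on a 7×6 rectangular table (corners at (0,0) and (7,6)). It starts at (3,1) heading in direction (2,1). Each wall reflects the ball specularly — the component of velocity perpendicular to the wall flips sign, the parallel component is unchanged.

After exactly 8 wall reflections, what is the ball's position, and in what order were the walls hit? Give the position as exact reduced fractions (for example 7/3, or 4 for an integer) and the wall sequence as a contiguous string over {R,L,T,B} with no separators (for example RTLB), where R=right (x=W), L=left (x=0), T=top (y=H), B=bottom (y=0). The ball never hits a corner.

Final position: (5,6)
Wall sequence: RTLRBLRT

1. t=2 → R at (7,3); v=(-2,1)
2. t=3 → T at (1,6); v=(-2,-1)
3. t=1/2 → L at (0,11/2); v=(2,-1)
4. t=7/2 → R at (7,2); v=(-2,-1)
5. t=2 → B at (3,0); v=(-2,1)
6. t=3/2 → L at (0,3/2); v=(2,1)
7. t=7/2 → R at (7,5); v=(-2,1)
8. t=1 → T at (5,6); v=(-2,-1)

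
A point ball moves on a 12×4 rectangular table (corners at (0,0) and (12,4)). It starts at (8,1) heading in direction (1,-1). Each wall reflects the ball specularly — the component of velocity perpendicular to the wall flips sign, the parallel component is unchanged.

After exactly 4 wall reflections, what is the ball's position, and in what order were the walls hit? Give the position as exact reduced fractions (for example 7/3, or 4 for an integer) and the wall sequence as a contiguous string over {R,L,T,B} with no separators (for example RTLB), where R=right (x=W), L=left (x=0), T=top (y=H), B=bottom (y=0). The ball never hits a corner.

1. t=1 → B at (9,0); v=(1,1)
2. t=3 → R at (12,3); v=(-1,1)
3. t=1 → T at (11,4); v=(-1,-1)
4. t=4 → B at (7,0); v=(-1,1)

Final position: (7,0)
Wall sequence: BRTB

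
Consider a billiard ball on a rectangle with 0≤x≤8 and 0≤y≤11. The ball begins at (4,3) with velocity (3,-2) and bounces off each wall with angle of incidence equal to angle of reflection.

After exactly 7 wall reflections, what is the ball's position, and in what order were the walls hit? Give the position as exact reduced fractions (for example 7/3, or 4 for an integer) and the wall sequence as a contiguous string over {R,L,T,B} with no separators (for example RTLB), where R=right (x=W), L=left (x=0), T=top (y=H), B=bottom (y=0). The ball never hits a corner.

Final position: (8,1)
Wall sequence: RBLRTLR

1. t=4/3 → R at (8,1/3); v=(-3,-2)
2. t=1/6 → B at (15/2,0); v=(-3,2)
3. t=5/2 → L at (0,5); v=(3,2)
4. t=8/3 → R at (8,31/3); v=(-3,2)
5. t=1/3 → T at (7,11); v=(-3,-2)
6. t=7/3 → L at (0,19/3); v=(3,-2)
7. t=8/3 → R at (8,1); v=(-3,-2)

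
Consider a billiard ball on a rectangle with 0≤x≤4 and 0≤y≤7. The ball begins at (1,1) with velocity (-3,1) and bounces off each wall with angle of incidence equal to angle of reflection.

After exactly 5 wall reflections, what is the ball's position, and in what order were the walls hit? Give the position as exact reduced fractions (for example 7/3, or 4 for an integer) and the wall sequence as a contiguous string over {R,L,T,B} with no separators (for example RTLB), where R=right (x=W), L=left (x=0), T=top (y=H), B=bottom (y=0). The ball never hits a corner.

1. t=1/3 → L at (0,4/3); v=(3,1)
2. t=4/3 → R at (4,8/3); v=(-3,1)
3. t=4/3 → L at (0,4); v=(3,1)
4. t=4/3 → R at (4,16/3); v=(-3,1)
5. t=4/3 → L at (0,20/3); v=(3,1)

Final position: (0,20/3)
Wall sequence: LRLRL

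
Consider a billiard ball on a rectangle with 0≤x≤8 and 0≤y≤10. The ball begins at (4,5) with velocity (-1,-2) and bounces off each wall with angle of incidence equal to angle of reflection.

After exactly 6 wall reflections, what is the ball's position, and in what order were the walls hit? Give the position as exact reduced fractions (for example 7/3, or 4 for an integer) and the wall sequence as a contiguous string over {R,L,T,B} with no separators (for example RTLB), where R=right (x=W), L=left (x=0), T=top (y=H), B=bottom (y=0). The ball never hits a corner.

1. t=5/2 → B at (3/2,0); v=(-1,2)
2. t=3/2 → L at (0,3); v=(1,2)
3. t=7/2 → T at (7/2,10); v=(1,-2)
4. t=9/2 → R at (8,1); v=(-1,-2)
5. t=1/2 → B at (15/2,0); v=(-1,2)
6. t=5 → T at (5/2,10); v=(-1,-2)

Final position: (5/2,10)
Wall sequence: BLTRBT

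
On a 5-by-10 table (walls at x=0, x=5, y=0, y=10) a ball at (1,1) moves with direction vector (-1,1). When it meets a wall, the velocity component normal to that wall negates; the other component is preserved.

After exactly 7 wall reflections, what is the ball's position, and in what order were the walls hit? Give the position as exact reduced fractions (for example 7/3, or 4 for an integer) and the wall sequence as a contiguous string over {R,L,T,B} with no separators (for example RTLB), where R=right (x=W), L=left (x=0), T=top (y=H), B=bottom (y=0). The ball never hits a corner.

Final position: (0,2)
Wall sequence: LRTLRBL

1. t=1 → L at (0,2); v=(1,1)
2. t=5 → R at (5,7); v=(-1,1)
3. t=3 → T at (2,10); v=(-1,-1)
4. t=2 → L at (0,8); v=(1,-1)
5. t=5 → R at (5,3); v=(-1,-1)
6. t=3 → B at (2,0); v=(-1,1)
7. t=2 → L at (0,2); v=(1,1)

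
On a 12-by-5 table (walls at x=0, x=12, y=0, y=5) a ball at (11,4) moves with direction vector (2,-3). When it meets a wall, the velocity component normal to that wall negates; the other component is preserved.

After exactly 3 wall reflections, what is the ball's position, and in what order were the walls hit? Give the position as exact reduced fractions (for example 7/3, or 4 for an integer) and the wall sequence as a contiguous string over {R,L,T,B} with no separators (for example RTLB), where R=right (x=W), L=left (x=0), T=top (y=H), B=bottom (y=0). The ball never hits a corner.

1. t=1/2 → R at (12,5/2); v=(-2,-3)
2. t=5/6 → B at (31/3,0); v=(-2,3)
3. t=5/3 → T at (7,5); v=(-2,-3)

Final position: (7,5)
Wall sequence: RBT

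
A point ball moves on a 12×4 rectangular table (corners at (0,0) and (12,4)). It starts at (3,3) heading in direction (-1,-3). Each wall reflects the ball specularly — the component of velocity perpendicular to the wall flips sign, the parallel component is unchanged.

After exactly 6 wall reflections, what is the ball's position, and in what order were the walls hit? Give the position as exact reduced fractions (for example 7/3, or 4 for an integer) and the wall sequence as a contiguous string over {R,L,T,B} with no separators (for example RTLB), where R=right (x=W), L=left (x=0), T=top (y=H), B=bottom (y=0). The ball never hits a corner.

1. t=1 → B at (2,0); v=(-1,3)
2. t=4/3 → T at (2/3,4); v=(-1,-3)
3. t=2/3 → L at (0,2); v=(1,-3)
4. t=2/3 → B at (2/3,0); v=(1,3)
5. t=4/3 → T at (2,4); v=(1,-3)
6. t=4/3 → B at (10/3,0); v=(1,3)

Final position: (10/3,0)
Wall sequence: BTLBTB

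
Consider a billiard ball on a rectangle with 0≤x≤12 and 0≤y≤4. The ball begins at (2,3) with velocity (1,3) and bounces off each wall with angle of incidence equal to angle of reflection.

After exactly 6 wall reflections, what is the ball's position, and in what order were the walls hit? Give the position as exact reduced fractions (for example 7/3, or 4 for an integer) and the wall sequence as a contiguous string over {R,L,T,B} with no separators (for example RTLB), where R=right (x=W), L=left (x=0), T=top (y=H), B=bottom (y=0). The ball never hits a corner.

1. t=1/3 → T at (7/3,4); v=(1,-3)
2. t=4/3 → B at (11/3,0); v=(1,3)
3. t=4/3 → T at (5,4); v=(1,-3)
4. t=4/3 → B at (19/3,0); v=(1,3)
5. t=4/3 → T at (23/3,4); v=(1,-3)
6. t=4/3 → B at (9,0); v=(1,3)

Final position: (9,0)
Wall sequence: TBTBTB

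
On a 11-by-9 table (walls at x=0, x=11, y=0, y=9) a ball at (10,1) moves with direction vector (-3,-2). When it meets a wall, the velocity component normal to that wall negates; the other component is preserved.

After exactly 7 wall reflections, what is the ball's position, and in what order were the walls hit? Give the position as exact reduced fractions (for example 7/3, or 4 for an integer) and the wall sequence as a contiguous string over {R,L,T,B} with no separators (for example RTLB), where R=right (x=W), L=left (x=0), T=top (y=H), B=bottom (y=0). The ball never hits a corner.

Final position: (10,9)
Wall sequence: BLTRBLT

1. t=1/2 → B at (17/2,0); v=(-3,2)
2. t=17/6 → L at (0,17/3); v=(3,2)
3. t=5/3 → T at (5,9); v=(3,-2)
4. t=2 → R at (11,5); v=(-3,-2)
5. t=5/2 → B at (7/2,0); v=(-3,2)
6. t=7/6 → L at (0,7/3); v=(3,2)
7. t=10/3 → T at (10,9); v=(3,-2)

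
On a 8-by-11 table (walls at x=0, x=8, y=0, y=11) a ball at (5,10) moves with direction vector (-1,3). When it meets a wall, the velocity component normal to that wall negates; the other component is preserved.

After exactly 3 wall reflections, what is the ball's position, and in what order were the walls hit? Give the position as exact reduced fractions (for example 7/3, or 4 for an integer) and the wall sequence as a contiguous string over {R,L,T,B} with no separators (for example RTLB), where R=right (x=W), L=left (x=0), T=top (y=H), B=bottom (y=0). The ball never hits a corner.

1. t=1/3 → T at (14/3,11); v=(-1,-3)
2. t=11/3 → B at (1,0); v=(-1,3)
3. t=1 → L at (0,3); v=(1,3)

Final position: (0,3)
Wall sequence: TBL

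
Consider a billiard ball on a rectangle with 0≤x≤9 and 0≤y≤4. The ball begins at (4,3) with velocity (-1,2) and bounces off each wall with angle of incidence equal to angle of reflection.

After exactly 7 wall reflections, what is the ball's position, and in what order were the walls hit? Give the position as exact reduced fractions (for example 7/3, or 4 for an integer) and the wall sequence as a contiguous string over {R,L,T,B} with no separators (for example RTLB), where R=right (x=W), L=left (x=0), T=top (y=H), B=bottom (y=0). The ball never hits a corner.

Final position: (13/2,0)
Wall sequence: TBLTBTB

1. t=1/2 → T at (7/2,4); v=(-1,-2)
2. t=2 → B at (3/2,0); v=(-1,2)
3. t=3/2 → L at (0,3); v=(1,2)
4. t=1/2 → T at (1/2,4); v=(1,-2)
5. t=2 → B at (5/2,0); v=(1,2)
6. t=2 → T at (9/2,4); v=(1,-2)
7. t=2 → B at (13/2,0); v=(1,2)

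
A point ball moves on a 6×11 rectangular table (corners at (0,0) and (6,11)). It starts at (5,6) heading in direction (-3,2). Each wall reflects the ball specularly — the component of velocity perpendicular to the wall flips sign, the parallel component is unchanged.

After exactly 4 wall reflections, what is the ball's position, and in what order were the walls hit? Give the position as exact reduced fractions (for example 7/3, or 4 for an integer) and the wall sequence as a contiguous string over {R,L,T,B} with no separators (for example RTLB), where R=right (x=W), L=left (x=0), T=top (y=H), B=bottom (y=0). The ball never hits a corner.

1. t=5/3 → L at (0,28/3); v=(3,2)
2. t=5/6 → T at (5/2,11); v=(3,-2)
3. t=7/6 → R at (6,26/3); v=(-3,-2)
4. t=2 → L at (0,14/3); v=(3,-2)

Final position: (0,14/3)
Wall sequence: LTRL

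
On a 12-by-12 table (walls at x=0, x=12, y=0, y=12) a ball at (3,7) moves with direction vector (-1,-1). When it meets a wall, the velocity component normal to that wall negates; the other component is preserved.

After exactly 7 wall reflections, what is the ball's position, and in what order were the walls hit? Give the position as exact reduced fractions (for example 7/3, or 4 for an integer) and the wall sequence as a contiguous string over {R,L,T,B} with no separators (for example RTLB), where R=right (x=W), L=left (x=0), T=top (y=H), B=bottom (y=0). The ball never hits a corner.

1. t=3 → L at (0,4); v=(1,-1)
2. t=4 → B at (4,0); v=(1,1)
3. t=8 → R at (12,8); v=(-1,1)
4. t=4 → T at (8,12); v=(-1,-1)
5. t=8 → L at (0,4); v=(1,-1)
6. t=4 → B at (4,0); v=(1,1)
7. t=8 → R at (12,8); v=(-1,1)

Final position: (12,8)
Wall sequence: LBRTLBR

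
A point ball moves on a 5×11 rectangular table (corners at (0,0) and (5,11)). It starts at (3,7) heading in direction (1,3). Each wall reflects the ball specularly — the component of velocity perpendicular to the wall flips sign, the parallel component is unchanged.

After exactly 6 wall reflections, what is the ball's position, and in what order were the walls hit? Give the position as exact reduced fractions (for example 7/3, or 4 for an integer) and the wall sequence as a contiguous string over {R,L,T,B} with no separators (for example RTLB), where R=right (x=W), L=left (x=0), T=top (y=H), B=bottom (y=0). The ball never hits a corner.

1. t=4/3 → T at (13/3,11); v=(1,-3)
2. t=2/3 → R at (5,9); v=(-1,-3)
3. t=3 → B at (2,0); v=(-1,3)
4. t=2 → L at (0,6); v=(1,3)
5. t=5/3 → T at (5/3,11); v=(1,-3)
6. t=10/3 → R at (5,1); v=(-1,-3)

Final position: (5,1)
Wall sequence: TRBLTR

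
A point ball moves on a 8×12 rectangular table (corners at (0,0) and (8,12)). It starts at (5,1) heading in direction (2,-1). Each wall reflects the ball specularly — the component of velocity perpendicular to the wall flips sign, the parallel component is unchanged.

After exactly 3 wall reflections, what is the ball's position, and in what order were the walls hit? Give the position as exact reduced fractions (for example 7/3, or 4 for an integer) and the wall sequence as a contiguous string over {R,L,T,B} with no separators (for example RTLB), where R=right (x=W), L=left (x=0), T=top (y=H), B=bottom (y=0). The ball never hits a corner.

1. t=1 → B at (7,0); v=(2,1)
2. t=1/2 → R at (8,1/2); v=(-2,1)
3. t=4 → L at (0,9/2); v=(2,1)

Final position: (0,9/2)
Wall sequence: BRL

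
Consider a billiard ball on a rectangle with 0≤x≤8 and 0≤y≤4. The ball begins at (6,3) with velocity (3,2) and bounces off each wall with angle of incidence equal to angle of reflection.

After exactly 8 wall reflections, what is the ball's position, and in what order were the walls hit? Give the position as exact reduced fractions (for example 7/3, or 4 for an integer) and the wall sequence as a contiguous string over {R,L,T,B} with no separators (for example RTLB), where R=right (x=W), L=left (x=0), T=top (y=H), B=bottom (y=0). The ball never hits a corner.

Final position: (1/2,4)
Wall sequence: TRBLTRBT

1. t=1/2 → T at (15/2,4); v=(3,-2)
2. t=1/6 → R at (8,11/3); v=(-3,-2)
3. t=11/6 → B at (5/2,0); v=(-3,2)
4. t=5/6 → L at (0,5/3); v=(3,2)
5. t=7/6 → T at (7/2,4); v=(3,-2)
6. t=3/2 → R at (8,1); v=(-3,-2)
7. t=1/2 → B at (13/2,0); v=(-3,2)
8. t=2 → T at (1/2,4); v=(-3,-2)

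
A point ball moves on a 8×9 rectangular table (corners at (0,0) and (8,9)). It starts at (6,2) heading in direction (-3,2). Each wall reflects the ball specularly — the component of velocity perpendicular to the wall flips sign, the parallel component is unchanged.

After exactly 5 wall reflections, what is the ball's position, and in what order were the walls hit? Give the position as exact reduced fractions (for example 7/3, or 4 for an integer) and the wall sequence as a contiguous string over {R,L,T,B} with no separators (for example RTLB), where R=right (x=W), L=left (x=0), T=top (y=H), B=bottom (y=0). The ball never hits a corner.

1. t=2 → L at (0,6); v=(3,2)
2. t=3/2 → T at (9/2,9); v=(3,-2)
3. t=7/6 → R at (8,20/3); v=(-3,-2)
4. t=8/3 → L at (0,4/3); v=(3,-2)
5. t=2/3 → B at (2,0); v=(3,2)

Final position: (2,0)
Wall sequence: LTRLB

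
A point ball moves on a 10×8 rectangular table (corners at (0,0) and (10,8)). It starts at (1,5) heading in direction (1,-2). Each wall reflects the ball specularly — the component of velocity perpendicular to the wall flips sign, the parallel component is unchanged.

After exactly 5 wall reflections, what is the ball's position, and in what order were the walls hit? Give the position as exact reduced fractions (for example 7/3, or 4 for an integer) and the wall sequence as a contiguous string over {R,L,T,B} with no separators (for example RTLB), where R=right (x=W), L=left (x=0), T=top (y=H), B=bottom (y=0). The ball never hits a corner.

Final position: (9/2,8)
Wall sequence: BTRBT

1. t=5/2 → B at (7/2,0); v=(1,2)
2. t=4 → T at (15/2,8); v=(1,-2)
3. t=5/2 → R at (10,3); v=(-1,-2)
4. t=3/2 → B at (17/2,0); v=(-1,2)
5. t=4 → T at (9/2,8); v=(-1,-2)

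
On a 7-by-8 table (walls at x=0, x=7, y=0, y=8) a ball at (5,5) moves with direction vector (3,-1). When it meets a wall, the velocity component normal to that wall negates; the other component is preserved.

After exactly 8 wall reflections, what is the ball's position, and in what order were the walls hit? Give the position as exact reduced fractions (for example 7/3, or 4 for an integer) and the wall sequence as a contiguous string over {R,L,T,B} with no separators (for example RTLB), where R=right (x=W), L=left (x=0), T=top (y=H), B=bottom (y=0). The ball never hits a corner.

Final position: (2,8)
Wall sequence: RLBRLRLT

1. t=2/3 → R at (7,13/3); v=(-3,-1)
2. t=7/3 → L at (0,2); v=(3,-1)
3. t=2 → B at (6,0); v=(3,1)
4. t=1/3 → R at (7,1/3); v=(-3,1)
5. t=7/3 → L at (0,8/3); v=(3,1)
6. t=7/3 → R at (7,5); v=(-3,1)
7. t=7/3 → L at (0,22/3); v=(3,1)
8. t=2/3 → T at (2,8); v=(3,-1)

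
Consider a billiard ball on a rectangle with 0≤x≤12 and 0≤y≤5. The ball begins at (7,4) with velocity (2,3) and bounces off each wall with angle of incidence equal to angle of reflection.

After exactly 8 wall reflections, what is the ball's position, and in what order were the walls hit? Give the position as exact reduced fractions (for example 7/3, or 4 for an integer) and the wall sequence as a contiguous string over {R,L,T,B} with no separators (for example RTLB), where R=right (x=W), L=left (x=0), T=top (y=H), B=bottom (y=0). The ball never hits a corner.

1. t=1/3 → T at (23/3,5); v=(2,-3)
2. t=5/3 → B at (11,0); v=(2,3)
3. t=1/2 → R at (12,3/2); v=(-2,3)
4. t=7/6 → T at (29/3,5); v=(-2,-3)
5. t=5/3 → B at (19/3,0); v=(-2,3)
6. t=5/3 → T at (3,5); v=(-2,-3)
7. t=3/2 → L at (0,1/2); v=(2,-3)
8. t=1/6 → B at (1/3,0); v=(2,3)

Final position: (1/3,0)
Wall sequence: TBRTBTLB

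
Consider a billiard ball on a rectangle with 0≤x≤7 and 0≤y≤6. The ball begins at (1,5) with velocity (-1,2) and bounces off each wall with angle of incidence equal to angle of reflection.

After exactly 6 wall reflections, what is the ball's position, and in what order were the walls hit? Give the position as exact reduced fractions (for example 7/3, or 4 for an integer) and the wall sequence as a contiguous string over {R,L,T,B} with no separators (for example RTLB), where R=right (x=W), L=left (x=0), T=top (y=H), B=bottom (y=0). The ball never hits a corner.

Final position: (11/2,0)
Wall sequence: TLBTRB

1. t=1/2 → T at (1/2,6); v=(-1,-2)
2. t=1/2 → L at (0,5); v=(1,-2)
3. t=5/2 → B at (5/2,0); v=(1,2)
4. t=3 → T at (11/2,6); v=(1,-2)
5. t=3/2 → R at (7,3); v=(-1,-2)
6. t=3/2 → B at (11/2,0); v=(-1,2)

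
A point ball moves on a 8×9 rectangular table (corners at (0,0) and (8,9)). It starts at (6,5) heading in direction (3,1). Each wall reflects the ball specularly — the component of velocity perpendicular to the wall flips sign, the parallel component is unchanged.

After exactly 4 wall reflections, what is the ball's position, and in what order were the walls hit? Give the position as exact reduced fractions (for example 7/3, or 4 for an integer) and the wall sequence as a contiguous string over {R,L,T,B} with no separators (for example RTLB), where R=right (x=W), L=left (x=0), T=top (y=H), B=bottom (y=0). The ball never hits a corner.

Final position: (8,7)
Wall sequence: RLTR

1. t=2/3 → R at (8,17/3); v=(-3,1)
2. t=8/3 → L at (0,25/3); v=(3,1)
3. t=2/3 → T at (2,9); v=(3,-1)
4. t=2 → R at (8,7); v=(-3,-1)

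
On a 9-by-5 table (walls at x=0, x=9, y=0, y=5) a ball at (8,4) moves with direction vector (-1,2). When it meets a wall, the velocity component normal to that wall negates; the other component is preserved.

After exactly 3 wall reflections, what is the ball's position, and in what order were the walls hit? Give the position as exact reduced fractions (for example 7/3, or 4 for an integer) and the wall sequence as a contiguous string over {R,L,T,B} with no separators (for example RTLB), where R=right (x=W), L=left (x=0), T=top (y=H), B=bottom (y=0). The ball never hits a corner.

Final position: (5/2,5)
Wall sequence: TBT

1. t=1/2 → T at (15/2,5); v=(-1,-2)
2. t=5/2 → B at (5,0); v=(-1,2)
3. t=5/2 → T at (5/2,5); v=(-1,-2)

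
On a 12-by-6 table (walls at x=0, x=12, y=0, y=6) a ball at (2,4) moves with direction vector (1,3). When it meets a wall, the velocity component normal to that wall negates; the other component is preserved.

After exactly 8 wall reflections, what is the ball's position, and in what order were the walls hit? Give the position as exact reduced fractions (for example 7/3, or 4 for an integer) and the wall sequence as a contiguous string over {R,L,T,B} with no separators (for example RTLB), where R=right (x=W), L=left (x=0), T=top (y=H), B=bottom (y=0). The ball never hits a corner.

Final position: (28/3,6)
Wall sequence: TBTBTRBT

1. t=2/3 → T at (8/3,6); v=(1,-3)
2. t=2 → B at (14/3,0); v=(1,3)
3. t=2 → T at (20/3,6); v=(1,-3)
4. t=2 → B at (26/3,0); v=(1,3)
5. t=2 → T at (32/3,6); v=(1,-3)
6. t=4/3 → R at (12,2); v=(-1,-3)
7. t=2/3 → B at (34/3,0); v=(-1,3)
8. t=2 → T at (28/3,6); v=(-1,-3)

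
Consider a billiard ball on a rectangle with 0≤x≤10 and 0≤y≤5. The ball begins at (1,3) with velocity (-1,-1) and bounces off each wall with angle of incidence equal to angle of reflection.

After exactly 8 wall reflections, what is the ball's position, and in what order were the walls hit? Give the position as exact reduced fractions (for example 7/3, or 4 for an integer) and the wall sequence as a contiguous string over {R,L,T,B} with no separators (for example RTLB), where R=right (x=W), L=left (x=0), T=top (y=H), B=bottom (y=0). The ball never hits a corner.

1. t=1 → L at (0,2); v=(1,-1)
2. t=2 → B at (2,0); v=(1,1)
3. t=5 → T at (7,5); v=(1,-1)
4. t=3 → R at (10,2); v=(-1,-1)
5. t=2 → B at (8,0); v=(-1,1)
6. t=5 → T at (3,5); v=(-1,-1)
7. t=3 → L at (0,2); v=(1,-1)
8. t=2 → B at (2,0); v=(1,1)

Final position: (2,0)
Wall sequence: LBTRBTLB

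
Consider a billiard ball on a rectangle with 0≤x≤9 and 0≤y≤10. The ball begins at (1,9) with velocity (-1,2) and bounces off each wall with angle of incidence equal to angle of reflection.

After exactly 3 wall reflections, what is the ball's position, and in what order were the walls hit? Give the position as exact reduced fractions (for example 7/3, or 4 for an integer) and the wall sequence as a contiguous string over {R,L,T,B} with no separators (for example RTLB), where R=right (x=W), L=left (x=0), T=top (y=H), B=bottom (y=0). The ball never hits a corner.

1. t=1/2 → T at (1/2,10); v=(-1,-2)
2. t=1/2 → L at (0,9); v=(1,-2)
3. t=9/2 → B at (9/2,0); v=(1,2)

Final position: (9/2,0)
Wall sequence: TLB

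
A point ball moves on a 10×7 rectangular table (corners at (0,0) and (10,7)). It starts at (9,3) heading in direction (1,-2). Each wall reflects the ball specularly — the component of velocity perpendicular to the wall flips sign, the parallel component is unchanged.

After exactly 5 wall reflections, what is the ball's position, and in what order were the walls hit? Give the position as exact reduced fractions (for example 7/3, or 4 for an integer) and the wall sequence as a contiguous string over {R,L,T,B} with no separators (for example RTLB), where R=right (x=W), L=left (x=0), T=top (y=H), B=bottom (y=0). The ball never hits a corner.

1. t=1 → R at (10,1); v=(-1,-2)
2. t=1/2 → B at (19/2,0); v=(-1,2)
3. t=7/2 → T at (6,7); v=(-1,-2)
4. t=7/2 → B at (5/2,0); v=(-1,2)
5. t=5/2 → L at (0,5); v=(1,2)

Final position: (0,5)
Wall sequence: RBTBL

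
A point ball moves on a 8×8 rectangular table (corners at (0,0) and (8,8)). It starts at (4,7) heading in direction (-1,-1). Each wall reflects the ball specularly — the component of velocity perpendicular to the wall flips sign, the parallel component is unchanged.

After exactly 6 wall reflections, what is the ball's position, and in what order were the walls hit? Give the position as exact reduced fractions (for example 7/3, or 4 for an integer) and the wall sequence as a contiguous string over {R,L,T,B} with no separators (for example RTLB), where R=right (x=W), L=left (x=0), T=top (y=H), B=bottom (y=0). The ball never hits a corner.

Final position: (3,0)
Wall sequence: LBRTLB

1. t=4 → L at (0,3); v=(1,-1)
2. t=3 → B at (3,0); v=(1,1)
3. t=5 → R at (8,5); v=(-1,1)
4. t=3 → T at (5,8); v=(-1,-1)
5. t=5 → L at (0,3); v=(1,-1)
6. t=3 → B at (3,0); v=(1,1)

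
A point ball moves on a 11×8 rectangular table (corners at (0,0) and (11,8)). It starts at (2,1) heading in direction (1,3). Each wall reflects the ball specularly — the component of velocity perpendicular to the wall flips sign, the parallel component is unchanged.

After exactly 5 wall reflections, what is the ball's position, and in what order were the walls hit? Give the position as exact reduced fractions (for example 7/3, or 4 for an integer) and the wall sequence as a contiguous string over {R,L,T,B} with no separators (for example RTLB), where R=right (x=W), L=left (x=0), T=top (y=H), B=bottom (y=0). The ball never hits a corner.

Final position: (29/3,0)
Wall sequence: TBTRB

1. t=7/3 → T at (13/3,8); v=(1,-3)
2. t=8/3 → B at (7,0); v=(1,3)
3. t=8/3 → T at (29/3,8); v=(1,-3)
4. t=4/3 → R at (11,4); v=(-1,-3)
5. t=4/3 → B at (29/3,0); v=(-1,3)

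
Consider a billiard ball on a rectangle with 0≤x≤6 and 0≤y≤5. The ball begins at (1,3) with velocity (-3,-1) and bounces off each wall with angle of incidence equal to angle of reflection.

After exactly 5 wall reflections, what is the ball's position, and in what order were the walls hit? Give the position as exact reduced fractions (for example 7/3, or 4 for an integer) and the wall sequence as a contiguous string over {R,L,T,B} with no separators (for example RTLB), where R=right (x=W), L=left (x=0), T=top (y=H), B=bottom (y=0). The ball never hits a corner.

Final position: (6,10/3)
Wall sequence: LRBLR

1. t=1/3 → L at (0,8/3); v=(3,-1)
2. t=2 → R at (6,2/3); v=(-3,-1)
3. t=2/3 → B at (4,0); v=(-3,1)
4. t=4/3 → L at (0,4/3); v=(3,1)
5. t=2 → R at (6,10/3); v=(-3,1)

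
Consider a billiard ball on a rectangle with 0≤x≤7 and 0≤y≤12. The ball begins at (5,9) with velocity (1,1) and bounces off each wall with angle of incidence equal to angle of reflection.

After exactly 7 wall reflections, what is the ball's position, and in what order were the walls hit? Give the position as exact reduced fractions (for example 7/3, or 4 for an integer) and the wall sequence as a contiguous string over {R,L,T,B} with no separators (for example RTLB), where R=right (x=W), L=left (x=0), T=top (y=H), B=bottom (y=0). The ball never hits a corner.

1. t=2 → R at (7,11); v=(-1,1)
2. t=1 → T at (6,12); v=(-1,-1)
3. t=6 → L at (0,6); v=(1,-1)
4. t=6 → B at (6,0); v=(1,1)
5. t=1 → R at (7,1); v=(-1,1)
6. t=7 → L at (0,8); v=(1,1)
7. t=4 → T at (4,12); v=(1,-1)

Final position: (4,12)
Wall sequence: RTLBRLT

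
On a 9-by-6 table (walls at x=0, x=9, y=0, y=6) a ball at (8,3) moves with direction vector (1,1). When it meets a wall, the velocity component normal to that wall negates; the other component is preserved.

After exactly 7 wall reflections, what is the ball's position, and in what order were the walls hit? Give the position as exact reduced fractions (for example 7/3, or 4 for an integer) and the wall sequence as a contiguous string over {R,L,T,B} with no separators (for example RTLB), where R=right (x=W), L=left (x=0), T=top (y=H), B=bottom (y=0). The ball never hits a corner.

1. t=1 → R at (9,4); v=(-1,1)
2. t=2 → T at (7,6); v=(-1,-1)
3. t=6 → B at (1,0); v=(-1,1)
4. t=1 → L at (0,1); v=(1,1)
5. t=5 → T at (5,6); v=(1,-1)
6. t=4 → R at (9,2); v=(-1,-1)
7. t=2 → B at (7,0); v=(-1,1)

Final position: (7,0)
Wall sequence: RTBLTRB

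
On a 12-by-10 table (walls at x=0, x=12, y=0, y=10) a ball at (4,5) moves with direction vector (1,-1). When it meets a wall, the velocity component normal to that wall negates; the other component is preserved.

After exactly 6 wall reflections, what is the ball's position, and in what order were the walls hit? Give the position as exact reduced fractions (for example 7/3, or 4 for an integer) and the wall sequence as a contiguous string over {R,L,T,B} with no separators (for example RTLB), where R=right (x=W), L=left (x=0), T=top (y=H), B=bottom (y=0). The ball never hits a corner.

1. t=5 → B at (9,0); v=(1,1)
2. t=3 → R at (12,3); v=(-1,1)
3. t=7 → T at (5,10); v=(-1,-1)
4. t=5 → L at (0,5); v=(1,-1)
5. t=5 → B at (5,0); v=(1,1)
6. t=7 → R at (12,7); v=(-1,1)

Final position: (12,7)
Wall sequence: BRTLBR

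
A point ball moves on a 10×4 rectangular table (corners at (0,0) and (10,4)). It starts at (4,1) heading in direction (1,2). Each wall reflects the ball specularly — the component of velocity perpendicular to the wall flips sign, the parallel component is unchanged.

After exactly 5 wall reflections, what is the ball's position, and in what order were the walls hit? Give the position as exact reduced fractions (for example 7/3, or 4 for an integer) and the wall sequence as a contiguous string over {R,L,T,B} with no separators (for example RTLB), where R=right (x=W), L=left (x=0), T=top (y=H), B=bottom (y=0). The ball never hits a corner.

1. t=3/2 → T at (11/2,4); v=(1,-2)
2. t=2 → B at (15/2,0); v=(1,2)
3. t=2 → T at (19/2,4); v=(1,-2)
4. t=1/2 → R at (10,3); v=(-1,-2)
5. t=3/2 → B at (17/2,0); v=(-1,2)

Final position: (17/2,0)
Wall sequence: TBTRB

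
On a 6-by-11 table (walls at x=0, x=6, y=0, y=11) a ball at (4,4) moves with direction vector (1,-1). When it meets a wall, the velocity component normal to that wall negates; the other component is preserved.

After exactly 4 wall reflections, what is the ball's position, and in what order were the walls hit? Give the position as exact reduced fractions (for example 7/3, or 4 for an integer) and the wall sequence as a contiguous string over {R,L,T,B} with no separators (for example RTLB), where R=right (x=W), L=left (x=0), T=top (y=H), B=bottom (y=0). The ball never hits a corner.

Final position: (6,10)
Wall sequence: RBLR

1. t=2 → R at (6,2); v=(-1,-1)
2. t=2 → B at (4,0); v=(-1,1)
3. t=4 → L at (0,4); v=(1,1)
4. t=6 → R at (6,10); v=(-1,1)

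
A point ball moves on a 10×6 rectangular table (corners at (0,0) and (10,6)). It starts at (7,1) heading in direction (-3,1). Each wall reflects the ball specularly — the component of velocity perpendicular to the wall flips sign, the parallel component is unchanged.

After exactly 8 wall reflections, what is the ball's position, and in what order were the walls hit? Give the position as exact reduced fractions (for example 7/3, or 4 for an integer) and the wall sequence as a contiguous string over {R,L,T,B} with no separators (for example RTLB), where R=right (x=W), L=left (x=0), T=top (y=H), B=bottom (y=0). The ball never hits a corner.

Final position: (4,6)
Wall sequence: LTRLBRLT

1. t=7/3 → L at (0,10/3); v=(3,1)
2. t=8/3 → T at (8,6); v=(3,-1)
3. t=2/3 → R at (10,16/3); v=(-3,-1)
4. t=10/3 → L at (0,2); v=(3,-1)
5. t=2 → B at (6,0); v=(3,1)
6. t=4/3 → R at (10,4/3); v=(-3,1)
7. t=10/3 → L at (0,14/3); v=(3,1)
8. t=4/3 → T at (4,6); v=(3,-1)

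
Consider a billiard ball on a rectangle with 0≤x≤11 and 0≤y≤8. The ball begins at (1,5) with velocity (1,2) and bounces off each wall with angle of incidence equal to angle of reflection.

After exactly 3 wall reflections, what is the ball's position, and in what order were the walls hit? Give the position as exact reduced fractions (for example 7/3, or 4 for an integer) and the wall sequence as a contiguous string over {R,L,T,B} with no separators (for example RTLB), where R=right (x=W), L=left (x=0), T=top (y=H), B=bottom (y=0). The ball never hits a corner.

Final position: (21/2,8)
Wall sequence: TBT

1. t=3/2 → T at (5/2,8); v=(1,-2)
2. t=4 → B at (13/2,0); v=(1,2)
3. t=4 → T at (21/2,8); v=(1,-2)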